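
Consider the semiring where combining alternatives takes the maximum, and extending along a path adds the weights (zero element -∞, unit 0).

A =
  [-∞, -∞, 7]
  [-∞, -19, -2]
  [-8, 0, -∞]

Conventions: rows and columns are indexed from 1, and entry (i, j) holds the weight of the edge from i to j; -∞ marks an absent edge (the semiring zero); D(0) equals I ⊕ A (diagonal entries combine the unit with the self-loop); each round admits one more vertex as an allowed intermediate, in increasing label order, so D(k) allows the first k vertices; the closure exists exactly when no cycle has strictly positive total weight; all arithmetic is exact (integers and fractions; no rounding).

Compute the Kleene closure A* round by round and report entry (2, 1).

D(0):
  [0, -∞, 7]
  [-∞, 0, -2]
  [-8, 0, 0]
D(1):
  [0, -∞, 7]
  [-∞, 0, -2]
  [-8, 0, 0]
D(2):
  [0, -∞, 7]
  [-∞, 0, -2]
  [-8, 0, 0]
D(3):
  [0, 7, 7]
  [-10, 0, -2]
  [-8, 0, 0]
Answer: A*[2][1] = -10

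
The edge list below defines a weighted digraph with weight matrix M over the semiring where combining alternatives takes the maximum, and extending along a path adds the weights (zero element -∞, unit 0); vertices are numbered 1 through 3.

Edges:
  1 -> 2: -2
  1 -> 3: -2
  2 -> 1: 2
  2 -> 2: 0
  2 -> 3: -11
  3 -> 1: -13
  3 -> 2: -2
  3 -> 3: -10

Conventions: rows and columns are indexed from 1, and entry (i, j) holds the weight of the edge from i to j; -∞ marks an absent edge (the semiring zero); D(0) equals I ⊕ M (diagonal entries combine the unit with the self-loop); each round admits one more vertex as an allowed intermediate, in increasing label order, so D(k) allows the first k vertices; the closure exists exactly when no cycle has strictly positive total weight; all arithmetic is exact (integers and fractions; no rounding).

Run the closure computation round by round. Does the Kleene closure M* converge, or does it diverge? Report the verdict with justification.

D(0):
  [0, -2, -2]
  [2, 0, -11]
  [-13, -2, 0]
D(1):
  [0, -2, -2]
  [2, 0, 0]
  [-13, -2, 0]
D(2):
  [0, -2, -2]
  [2, 0, 0]
  [0, -2, 0]
D(3):
  [0, -2, -2]
  [2, 0, 0]
  [0, -2, 0]
Key observation: every diagonal entry stays at the unit through all rounds, so no improving cycle exists.
Answer: CONVERGES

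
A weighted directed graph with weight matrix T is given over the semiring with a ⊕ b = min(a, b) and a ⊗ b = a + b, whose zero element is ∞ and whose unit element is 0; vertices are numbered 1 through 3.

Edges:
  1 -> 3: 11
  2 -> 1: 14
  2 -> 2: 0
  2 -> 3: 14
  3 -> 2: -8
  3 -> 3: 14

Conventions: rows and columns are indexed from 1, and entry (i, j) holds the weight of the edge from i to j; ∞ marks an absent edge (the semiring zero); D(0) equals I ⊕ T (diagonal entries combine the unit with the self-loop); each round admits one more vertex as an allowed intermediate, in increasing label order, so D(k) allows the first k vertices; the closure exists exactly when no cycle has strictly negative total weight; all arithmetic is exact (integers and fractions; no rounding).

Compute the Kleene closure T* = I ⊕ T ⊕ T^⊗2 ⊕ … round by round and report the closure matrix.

D(0):
  [0, ∞, 11]
  [14, 0, 14]
  [∞, -8, 0]
D(1):
  [0, ∞, 11]
  [14, 0, 14]
  [∞, -8, 0]
D(2):
  [0, ∞, 11]
  [14, 0, 14]
  [6, -8, 0]
D(3):
  [0, 3, 11]
  [14, 0, 14]
  [6, -8, 0]
Answer: T* = [[0, 3, 11], [14, 0, 14], [6, -8, 0]]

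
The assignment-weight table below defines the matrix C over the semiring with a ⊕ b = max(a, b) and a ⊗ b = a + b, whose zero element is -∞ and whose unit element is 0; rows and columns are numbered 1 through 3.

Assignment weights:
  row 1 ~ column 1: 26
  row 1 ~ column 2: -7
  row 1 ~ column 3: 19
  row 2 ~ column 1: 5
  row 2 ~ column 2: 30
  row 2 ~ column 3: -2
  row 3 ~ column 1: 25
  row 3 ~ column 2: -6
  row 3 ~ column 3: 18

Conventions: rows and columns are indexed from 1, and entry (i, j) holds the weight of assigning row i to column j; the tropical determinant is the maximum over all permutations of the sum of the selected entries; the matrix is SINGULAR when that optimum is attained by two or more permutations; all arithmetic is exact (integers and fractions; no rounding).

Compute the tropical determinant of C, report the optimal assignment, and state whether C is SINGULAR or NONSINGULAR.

σ = (1, 2, 3): 26 + 30 + 18 = 74
σ = (1, 3, 2): 26 + (-2) + (-6) = 18
σ = (2, 1, 3): (-7) + 5 + 18 = 16
σ = (2, 3, 1): (-7) + (-2) + 25 = 16
σ = (3, 1, 2): 19 + 5 + (-6) = 18
σ = (3, 2, 1): 19 + 30 + 25 = 74
Optimal value attained by: σ = (1, 2, 3).
Answer: det⊕(C) = 74; verdict: SINGULAR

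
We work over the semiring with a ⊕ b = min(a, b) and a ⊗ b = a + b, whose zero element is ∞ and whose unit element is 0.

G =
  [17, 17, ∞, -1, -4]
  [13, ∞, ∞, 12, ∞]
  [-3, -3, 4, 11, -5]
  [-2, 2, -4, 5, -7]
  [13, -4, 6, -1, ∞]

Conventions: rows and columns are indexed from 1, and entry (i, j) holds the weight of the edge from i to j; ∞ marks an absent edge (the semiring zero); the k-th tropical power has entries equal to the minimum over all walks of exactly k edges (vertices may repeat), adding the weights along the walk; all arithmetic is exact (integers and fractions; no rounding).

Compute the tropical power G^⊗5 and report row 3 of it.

G^⊗2:
  [-3, -8, -5, -5, -8]
  [10, 14, 8, 12, 5]
  [1, -9, 1, -6, -7]
  [-7, -11, -1, -8, -9]
  [-3, 1, -5, 4, -8]
G^⊗3:
  [-8, -12, -9, -9, -12]
  [5, 1, 8, 4, 3]
  [-8, -11, -10, -8, -13]
  [-10, -13, -12, -10, -15]
  [-8, -12, -2, -9, -10]
G^⊗4:
  [-12, -16, -13, -13, -16]
  [2, -1, 0, 2, -3]
  [-13, -17, -12, -14, -15]
  [-15, -19, -14, -16, -17]
  [-11, -14, -13, -11, -16]
G^⊗5:
  [-16, -20, -17, -17, -20]
  [-3, -7, -2, -4, -5]
  [-16, -19, -18, -16, -21]
  [-18, -21, -20, -18, -23]
  [-16, -20, -15, -17, -18]
Answer: row 3 of G^⊗5 = [-16, -19, -18, -16, -21]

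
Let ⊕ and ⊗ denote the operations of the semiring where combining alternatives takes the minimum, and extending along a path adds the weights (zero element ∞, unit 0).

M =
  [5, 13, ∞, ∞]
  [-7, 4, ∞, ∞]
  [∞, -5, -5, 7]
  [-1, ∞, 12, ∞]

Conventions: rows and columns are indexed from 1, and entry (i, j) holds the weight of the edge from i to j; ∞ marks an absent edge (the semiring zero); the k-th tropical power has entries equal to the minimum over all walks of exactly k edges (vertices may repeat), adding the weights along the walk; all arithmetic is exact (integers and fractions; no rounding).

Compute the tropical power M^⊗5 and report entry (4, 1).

M^⊗2:
  [6, 17, ∞, ∞]
  [-3, 6, ∞, ∞]
  [-12, -10, -10, 2]
  [4, 7, 7, 19]
M^⊗3:
  [10, 19, ∞, ∞]
  [-1, 10, ∞, ∞]
  [-17, -15, -15, -3]
  [0, 2, 2, 14]
M^⊗4:
  [12, 23, ∞, ∞]
  [3, 12, ∞, ∞]
  [-22, -20, -20, -8]
  [-5, -3, -3, 9]
M^⊗5:
  [16, 25, ∞, ∞]
  [5, 16, ∞, ∞]
  [-27, -25, -25, -13]
  [-10, -8, -8, 4]
Key observation: the optimum is the walk 4->3->3->3->2->1, with weight 12 + (-5) + (-5) + (-5) + (-7) = -10.
Optimal value attained by: walk 4->3->3->3->2->1.
Answer: (M^⊗5)[4][1] = -10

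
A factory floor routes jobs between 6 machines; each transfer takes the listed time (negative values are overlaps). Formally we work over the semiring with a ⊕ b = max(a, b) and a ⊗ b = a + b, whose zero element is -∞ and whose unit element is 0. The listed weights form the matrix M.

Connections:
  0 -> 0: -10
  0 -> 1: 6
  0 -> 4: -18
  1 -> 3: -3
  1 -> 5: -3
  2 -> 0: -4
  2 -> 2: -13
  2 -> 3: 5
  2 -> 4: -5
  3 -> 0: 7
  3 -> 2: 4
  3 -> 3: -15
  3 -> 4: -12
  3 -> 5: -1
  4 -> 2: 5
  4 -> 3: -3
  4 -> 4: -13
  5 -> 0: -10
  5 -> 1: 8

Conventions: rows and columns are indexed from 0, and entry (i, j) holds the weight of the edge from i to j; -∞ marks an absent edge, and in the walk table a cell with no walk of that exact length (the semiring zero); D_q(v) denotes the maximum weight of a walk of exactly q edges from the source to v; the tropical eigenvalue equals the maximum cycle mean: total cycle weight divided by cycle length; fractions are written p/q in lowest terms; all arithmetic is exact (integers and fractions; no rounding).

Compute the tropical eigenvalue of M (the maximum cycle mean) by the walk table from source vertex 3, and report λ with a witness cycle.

q=0: [-∞, -∞, -∞, 0, -∞, -∞]
q=1: [7, -∞, 4, -15, -12, -1]
q=2: [0, 13, -7, 9, -1, -16]
q=3: [16, 6, 13, 10, -3, 10]
q=4: [17, 22, 14, 18, 8, 9]
q=5: [25, 23, 22, 19, 9, 19]
q=6: [26, 31, 23, 27, 17, 20]
Optimal cycle mean attained by: cycle 2->3->2, total 5 + 4, length 2.
Answer: λ = 9/2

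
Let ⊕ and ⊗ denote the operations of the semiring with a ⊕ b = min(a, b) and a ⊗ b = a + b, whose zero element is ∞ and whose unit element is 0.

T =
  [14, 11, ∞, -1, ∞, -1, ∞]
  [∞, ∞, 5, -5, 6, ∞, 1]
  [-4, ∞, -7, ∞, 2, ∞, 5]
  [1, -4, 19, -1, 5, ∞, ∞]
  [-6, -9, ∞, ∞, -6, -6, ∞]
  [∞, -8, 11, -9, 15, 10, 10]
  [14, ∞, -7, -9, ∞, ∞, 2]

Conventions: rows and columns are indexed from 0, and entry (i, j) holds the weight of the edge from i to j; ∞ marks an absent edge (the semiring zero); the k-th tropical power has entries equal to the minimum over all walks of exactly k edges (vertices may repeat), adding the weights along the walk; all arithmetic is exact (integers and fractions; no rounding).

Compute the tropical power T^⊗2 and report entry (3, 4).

T^⊗2:
  [0, -9, 10, -10, 4, 9, 9]
  [-4, -9, -6, -8, 0, 0, 3]
  [-11, -7, -14, -5, -5, -5, -2]
  [-1, -5, 1, -9, -1, -1, -3]
  [-12, -15, -4, -15, -12, -12, -8]
  [-8, -13, -3, -13, -4, 9, -7]
  [-11, -13, -14, -10, -5, 13, -2]
Key observation: the optimum is the walk 3->4->4, with weight 5 + (-6) = -1.
Optimal value attained by: walk 3->4->4.
Answer: (T^⊗2)[3][4] = -1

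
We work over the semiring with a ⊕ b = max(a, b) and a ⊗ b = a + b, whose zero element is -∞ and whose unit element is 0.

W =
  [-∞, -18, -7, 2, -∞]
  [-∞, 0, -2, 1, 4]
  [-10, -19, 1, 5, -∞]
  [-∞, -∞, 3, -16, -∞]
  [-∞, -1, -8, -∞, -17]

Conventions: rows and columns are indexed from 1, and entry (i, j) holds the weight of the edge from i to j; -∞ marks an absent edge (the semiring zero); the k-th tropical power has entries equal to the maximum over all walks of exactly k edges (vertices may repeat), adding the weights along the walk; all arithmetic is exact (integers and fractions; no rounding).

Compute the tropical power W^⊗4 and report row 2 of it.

W^⊗2:
  [-17, -18, 5, -2, -14]
  [-12, 3, 4, 3, 4]
  [-9, -18, 8, 6, -15]
  [-7, -16, 4, 8, -∞]
  [-18, -1, -3, 0, 3]
W^⊗3:
  [-5, -14, 6, 10, -14]
  [-6, 3, 6, 9, 7]
  [-2, -11, 9, 13, -14]
  [-6, -15, 11, 9, -12]
  [-13, 2, 3, 2, 3]
W^⊗4:
  [-4, -13, 13, 11, -10]
  [-4, 6, 12, 11, 7]
  [-1, -10, 16, 14, -7]
  [1, -8, 12, 16, -11]
  [-7, 2, 5, 8, 6]
Answer: row 2 of W^⊗4 = [-4, 6, 12, 11, 7]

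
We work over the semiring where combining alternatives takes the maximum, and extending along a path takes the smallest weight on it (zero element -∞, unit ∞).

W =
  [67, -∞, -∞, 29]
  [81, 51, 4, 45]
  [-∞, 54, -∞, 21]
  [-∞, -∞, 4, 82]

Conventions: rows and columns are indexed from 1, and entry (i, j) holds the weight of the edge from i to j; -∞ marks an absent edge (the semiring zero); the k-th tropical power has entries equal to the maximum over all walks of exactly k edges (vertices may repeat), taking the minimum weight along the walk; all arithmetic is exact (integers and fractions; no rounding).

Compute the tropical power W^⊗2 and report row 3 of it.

W^⊗2:
  [67, -∞, 4, 29]
  [67, 51, 4, 45]
  [54, 51, 4, 45]
  [-∞, 4, 4, 82]
Answer: row 3 of W^⊗2 = [54, 51, 4, 45]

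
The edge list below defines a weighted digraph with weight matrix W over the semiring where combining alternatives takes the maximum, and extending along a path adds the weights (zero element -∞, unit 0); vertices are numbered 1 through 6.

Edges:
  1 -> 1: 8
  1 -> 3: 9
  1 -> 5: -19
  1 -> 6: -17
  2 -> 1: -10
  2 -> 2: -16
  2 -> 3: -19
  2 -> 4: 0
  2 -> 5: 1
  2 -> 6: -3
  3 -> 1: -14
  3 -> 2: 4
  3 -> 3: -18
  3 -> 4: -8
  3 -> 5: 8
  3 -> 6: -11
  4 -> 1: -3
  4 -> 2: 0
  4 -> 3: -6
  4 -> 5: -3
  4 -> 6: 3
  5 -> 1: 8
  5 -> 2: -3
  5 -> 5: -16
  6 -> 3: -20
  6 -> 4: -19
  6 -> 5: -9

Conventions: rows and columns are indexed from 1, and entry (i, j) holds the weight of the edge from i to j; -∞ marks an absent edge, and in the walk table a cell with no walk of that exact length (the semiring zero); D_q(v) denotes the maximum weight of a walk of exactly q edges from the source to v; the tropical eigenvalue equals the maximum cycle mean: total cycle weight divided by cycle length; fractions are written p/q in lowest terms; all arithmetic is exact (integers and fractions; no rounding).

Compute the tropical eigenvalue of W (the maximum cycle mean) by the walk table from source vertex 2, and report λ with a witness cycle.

q=0: [-∞, 0, -∞, -∞, -∞, -∞]
q=1: [-10, -16, -19, 0, 1, -3]
q=2: [9, 0, -1, -16, -3, 3]
q=3: [17, 3, 18, 0, 7, -3]
q=4: [25, 22, 26, 10, 26, 7]
q=5: [34, 30, 34, 22, 34, 19]
q=6: [42, 38, 43, 30, 42, 27]
Optimal cycle mean attained by: cycle 1->3->5->1, total 9 + 8 + 8, length 3.
Answer: λ = 25/3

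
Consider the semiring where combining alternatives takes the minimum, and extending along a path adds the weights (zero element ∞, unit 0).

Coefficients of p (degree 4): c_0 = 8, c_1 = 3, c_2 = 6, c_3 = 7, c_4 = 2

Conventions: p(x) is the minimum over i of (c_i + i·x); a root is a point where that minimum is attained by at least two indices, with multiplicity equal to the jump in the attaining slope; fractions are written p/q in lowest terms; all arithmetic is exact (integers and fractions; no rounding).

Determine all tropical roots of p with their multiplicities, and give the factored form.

hull edge (i=0, c=8) to (i=1, c=3): slope -5, span 1
hull edge (i=1, c=3) to (i=4, c=2): slope -1/3, span 3
Factored form: p(x) = 2 ⊗ (x ⊕ 1/3) ⊗ (x ⊕ 1/3) ⊗ (x ⊕ 1/3) ⊗ (x ⊕ 5)
Answer: roots = 1/3 (mult 3), 5 (mult 1)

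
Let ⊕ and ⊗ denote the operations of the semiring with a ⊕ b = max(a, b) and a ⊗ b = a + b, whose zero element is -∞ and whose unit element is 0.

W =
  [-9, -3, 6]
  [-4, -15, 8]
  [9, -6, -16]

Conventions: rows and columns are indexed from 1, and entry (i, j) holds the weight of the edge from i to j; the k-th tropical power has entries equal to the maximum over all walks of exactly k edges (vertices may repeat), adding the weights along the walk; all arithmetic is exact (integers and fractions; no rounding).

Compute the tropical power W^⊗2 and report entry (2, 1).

W^⊗2:
  [15, 0, 5]
  [17, 2, 2]
  [0, 6, 15]
Key observation: the optimum is the walk 2->3->1, with weight 8 + 9 = 17.
Optimal value attained by: walk 2->3->1.
Answer: (W^⊗2)[2][1] = 17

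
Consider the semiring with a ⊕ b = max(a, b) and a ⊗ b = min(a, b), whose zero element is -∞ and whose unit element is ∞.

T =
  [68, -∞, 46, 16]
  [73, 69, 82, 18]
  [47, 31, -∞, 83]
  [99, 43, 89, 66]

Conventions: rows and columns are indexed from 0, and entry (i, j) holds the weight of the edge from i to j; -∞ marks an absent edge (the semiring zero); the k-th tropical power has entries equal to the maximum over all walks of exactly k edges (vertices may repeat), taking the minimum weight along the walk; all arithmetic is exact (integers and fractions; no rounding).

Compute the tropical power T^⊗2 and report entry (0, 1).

T^⊗2:
  [68, 31, 46, 46]
  [69, 69, 69, 82]
  [83, 43, 83, 66]
  [68, 43, 66, 83]
Key observation: the optimum is the walk 0->2->1, with weight 46 min 31 = 31.
Optimal value attained by: walk 0->2->1.
Answer: (T^⊗2)[0][1] = 31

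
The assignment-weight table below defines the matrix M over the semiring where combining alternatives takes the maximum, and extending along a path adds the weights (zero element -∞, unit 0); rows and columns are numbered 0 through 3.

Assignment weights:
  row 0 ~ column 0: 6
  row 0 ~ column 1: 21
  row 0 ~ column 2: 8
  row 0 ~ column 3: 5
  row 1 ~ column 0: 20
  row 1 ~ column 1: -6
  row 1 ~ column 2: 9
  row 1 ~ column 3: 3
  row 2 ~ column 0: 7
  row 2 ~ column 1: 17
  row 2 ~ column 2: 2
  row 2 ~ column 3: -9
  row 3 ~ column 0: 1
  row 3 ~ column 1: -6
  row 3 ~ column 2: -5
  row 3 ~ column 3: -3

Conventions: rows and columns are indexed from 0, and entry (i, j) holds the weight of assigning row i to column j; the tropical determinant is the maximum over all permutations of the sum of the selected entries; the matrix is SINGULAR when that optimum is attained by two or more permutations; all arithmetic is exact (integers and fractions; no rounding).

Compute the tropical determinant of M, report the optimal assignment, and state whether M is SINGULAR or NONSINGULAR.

σ = (0, 1, 2, 3): 6 + (-6) + 2 + (-3) = -1
σ = (0, 1, 3, 2): 6 + (-6) + (-9) + (-5) = -14
σ = (0, 2, 1, 3): 6 + 9 + 17 + (-3) = 29
σ = (0, 2, 3, 1): 6 + 9 + (-9) + (-6) = 0
σ = (0, 3, 1, 2): 6 + 3 + 17 + (-5) = 21
σ = (0, 3, 2, 1): 6 + 3 + 2 + (-6) = 5
σ = (1, 0, 2, 3): 21 + 20 + 2 + (-3) = 40
σ = (1, 0, 3, 2): 21 + 20 + (-9) + (-5) = 27
σ = (1, 2, 0, 3): 21 + 9 + 7 + (-3) = 34
σ = (1, 2, 3, 0): 21 + 9 + (-9) + 1 = 22
σ = (1, 3, 0, 2): 21 + 3 + 7 + (-5) = 26
σ = (1, 3, 2, 0): 21 + 3 + 2 + 1 = 27
σ = (2, 0, 1, 3): 8 + 20 + 17 + (-3) = 42
σ = (2, 0, 3, 1): 8 + 20 + (-9) + (-6) = 13
σ = (2, 1, 0, 3): 8 + (-6) + 7 + (-3) = 6
σ = (2, 1, 3, 0): 8 + (-6) + (-9) + 1 = -6
σ = (2, 3, 0, 1): 8 + 3 + 7 + (-6) = 12
σ = (2, 3, 1, 0): 8 + 3 + 17 + 1 = 29
σ = (3, 0, 1, 2): 5 + 20 + 17 + (-5) = 37
σ = (3, 0, 2, 1): 5 + 20 + 2 + (-6) = 21
σ = (3, 1, 0, 2): 5 + (-6) + 7 + (-5) = 1
σ = (3, 1, 2, 0): 5 + (-6) + 2 + 1 = 2
σ = (3, 2, 0, 1): 5 + 9 + 7 + (-6) = 15
σ = (3, 2, 1, 0): 5 + 9 + 17 + 1 = 32
Optimal value attained by: σ = (2, 0, 1, 3).
Answer: det⊕(M) = 42; verdict: NONSINGULAR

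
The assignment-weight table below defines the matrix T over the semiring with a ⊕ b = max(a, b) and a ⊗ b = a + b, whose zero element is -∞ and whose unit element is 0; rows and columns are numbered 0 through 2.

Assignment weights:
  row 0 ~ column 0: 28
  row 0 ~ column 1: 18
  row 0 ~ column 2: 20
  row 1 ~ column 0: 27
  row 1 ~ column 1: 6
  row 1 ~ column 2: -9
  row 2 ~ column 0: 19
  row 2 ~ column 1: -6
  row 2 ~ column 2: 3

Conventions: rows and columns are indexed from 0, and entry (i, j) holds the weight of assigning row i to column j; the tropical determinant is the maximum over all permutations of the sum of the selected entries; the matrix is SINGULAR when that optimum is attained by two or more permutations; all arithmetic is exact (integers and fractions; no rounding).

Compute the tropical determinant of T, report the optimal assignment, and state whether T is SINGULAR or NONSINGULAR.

σ = (0, 1, 2): 28 + 6 + 3 = 37
σ = (0, 2, 1): 28 + (-9) + (-6) = 13
σ = (1, 0, 2): 18 + 27 + 3 = 48
σ = (1, 2, 0): 18 + (-9) + 19 = 28
σ = (2, 0, 1): 20 + 27 + (-6) = 41
σ = (2, 1, 0): 20 + 6 + 19 = 45
Optimal value attained by: σ = (1, 0, 2).
Answer: det⊕(T) = 48; verdict: NONSINGULAR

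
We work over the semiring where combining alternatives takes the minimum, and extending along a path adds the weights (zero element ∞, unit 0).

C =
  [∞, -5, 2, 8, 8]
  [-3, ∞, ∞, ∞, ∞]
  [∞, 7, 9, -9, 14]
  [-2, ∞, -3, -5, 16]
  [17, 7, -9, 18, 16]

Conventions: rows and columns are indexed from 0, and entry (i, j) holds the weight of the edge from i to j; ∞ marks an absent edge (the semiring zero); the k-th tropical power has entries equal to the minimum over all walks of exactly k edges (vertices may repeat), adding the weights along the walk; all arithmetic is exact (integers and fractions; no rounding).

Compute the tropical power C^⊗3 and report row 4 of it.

C^⊗2:
  [-8, 9, -1, -7, 16]
  [∞, -8, -1, 5, 5]
  [-11, 16, -12, -14, 7]
  [-7, -7, -8, -12, 6]
  [4, -2, 0, -18, 5]
C^⊗3:
  [-9, -13, -10, -12, 0]
  [-11, 6, -4, -10, 13]
  [-16, -16, -17, -21, -3]
  [-14, -12, -15, -17, 1]
  [-20, -1, -21, -23, -2]
Answer: row 4 of C^⊗3 = [-20, -1, -21, -23, -2]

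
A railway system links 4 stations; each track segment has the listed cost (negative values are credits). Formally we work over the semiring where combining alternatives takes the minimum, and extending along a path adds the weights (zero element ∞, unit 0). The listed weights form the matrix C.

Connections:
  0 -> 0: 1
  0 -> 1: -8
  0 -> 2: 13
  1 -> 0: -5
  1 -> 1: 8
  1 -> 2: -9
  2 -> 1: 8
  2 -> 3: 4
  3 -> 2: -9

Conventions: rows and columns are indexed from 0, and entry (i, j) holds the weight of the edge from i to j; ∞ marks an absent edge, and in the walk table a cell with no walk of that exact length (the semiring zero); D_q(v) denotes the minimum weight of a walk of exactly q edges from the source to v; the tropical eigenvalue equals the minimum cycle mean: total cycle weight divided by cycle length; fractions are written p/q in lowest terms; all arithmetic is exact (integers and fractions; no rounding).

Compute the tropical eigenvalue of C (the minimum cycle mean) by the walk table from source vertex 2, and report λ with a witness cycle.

q=0: [∞, ∞, 0, ∞]
q=1: [∞, 8, ∞, 4]
q=2: [3, 16, -5, ∞]
q=3: [4, -5, 7, -1]
q=4: [-10, -4, -14, 11]
Optimal cycle mean attained by: cycle 0->1->0, total (-8) + (-5), length 2.
Answer: λ = -13/2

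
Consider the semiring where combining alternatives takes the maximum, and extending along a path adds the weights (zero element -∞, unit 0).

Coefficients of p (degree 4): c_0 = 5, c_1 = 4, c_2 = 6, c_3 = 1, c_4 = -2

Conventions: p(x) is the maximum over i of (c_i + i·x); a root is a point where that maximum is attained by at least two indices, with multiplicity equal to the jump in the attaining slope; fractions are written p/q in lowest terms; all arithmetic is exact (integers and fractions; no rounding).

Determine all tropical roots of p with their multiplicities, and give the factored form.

hull edge (i=0, c=5) to (i=2, c=6): slope 1/2, span 2
hull edge (i=2, c=6) to (i=4, c=-2): slope -4, span 2
Factored form: p(x) = -2 ⊗ (x ⊕ (-1/2)) ⊗ (x ⊕ (-1/2)) ⊗ (x ⊕ 4) ⊗ (x ⊕ 4)
Answer: roots = -1/2 (mult 2), 4 (mult 2)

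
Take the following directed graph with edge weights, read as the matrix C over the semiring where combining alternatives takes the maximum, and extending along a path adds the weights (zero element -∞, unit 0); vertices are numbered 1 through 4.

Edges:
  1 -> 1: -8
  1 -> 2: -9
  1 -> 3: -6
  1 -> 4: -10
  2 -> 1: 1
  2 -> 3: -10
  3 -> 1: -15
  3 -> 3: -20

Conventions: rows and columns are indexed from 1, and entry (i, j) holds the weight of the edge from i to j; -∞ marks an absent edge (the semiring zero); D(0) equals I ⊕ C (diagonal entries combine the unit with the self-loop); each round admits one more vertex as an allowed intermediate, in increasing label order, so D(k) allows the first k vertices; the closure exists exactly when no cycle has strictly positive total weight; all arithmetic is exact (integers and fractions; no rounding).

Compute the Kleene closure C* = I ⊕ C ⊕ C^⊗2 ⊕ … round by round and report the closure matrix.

D(0):
  [0, -9, -6, -10]
  [1, 0, -10, -∞]
  [-15, -∞, 0, -∞]
  [-∞, -∞, -∞, 0]
D(1):
  [0, -9, -6, -10]
  [1, 0, -5, -9]
  [-15, -24, 0, -25]
  [-∞, -∞, -∞, 0]
D(2):
  [0, -9, -6, -10]
  [1, 0, -5, -9]
  [-15, -24, 0, -25]
  [-∞, -∞, -∞, 0]
D(3):
  [0, -9, -6, -10]
  [1, 0, -5, -9]
  [-15, -24, 0, -25]
  [-∞, -∞, -∞, 0]
D(4):
  [0, -9, -6, -10]
  [1, 0, -5, -9]
  [-15, -24, 0, -25]
  [-∞, -∞, -∞, 0]
Answer: C* = [[0, -9, -6, -10], [1, 0, -5, -9], [-15, -24, 0, -25], [-∞, -∞, -∞, 0]]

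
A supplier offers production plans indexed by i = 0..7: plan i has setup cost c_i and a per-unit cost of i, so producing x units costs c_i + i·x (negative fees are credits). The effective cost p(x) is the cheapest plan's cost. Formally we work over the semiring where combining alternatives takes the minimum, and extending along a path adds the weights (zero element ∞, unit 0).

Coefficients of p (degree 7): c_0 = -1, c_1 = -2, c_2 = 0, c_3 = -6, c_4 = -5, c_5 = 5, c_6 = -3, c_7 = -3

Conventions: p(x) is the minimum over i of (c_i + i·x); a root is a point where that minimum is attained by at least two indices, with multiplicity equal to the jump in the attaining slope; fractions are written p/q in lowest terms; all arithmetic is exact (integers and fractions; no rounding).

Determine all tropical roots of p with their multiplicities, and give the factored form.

hull edge (i=0, c=-1) to (i=3, c=-6): slope -5/3, span 3
hull edge (i=3, c=-6) to (i=7, c=-3): slope 3/4, span 4
Factored form: p(x) = -3 ⊗ (x ⊕ (-3/4)) ⊗ (x ⊕ (-3/4)) ⊗ (x ⊕ (-3/4)) ⊗ (x ⊕ (-3/4)) ⊗ (x ⊕ 5/3) ⊗ (x ⊕ 5/3) ⊗ (x ⊕ 5/3)
Answer: roots = -3/4 (mult 4), 5/3 (mult 3)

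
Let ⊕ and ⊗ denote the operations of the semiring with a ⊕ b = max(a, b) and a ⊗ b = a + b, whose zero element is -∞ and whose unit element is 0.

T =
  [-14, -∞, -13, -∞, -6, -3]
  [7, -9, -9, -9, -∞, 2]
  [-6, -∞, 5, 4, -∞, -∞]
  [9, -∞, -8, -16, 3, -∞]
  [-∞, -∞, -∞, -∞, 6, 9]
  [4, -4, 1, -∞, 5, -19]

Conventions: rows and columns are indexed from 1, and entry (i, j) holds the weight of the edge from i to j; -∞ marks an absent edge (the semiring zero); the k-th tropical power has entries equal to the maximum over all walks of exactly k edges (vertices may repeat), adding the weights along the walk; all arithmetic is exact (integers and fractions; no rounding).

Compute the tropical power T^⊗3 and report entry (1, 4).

T^⊗2:
  [1, -7, -2, -9, 2, 3]
  [6, -2, 3, -5, 7, 4]
  [13, -∞, 10, 9, 7, -9]
  [-5, -∞, -3, -4, 9, 12]
  [13, 5, 10, -∞, 14, 15]
  [3, -13, 6, 5, 11, 14]
T^⊗3:
  [7, -1, 4, 2, 8, 11]
  [8, 0, 8, 7, 13, 16]
  [18, -13, 15, 14, 13, 16]
  [16, 8, 13, 1, 17, 18]
  [19, 11, 16, 14, 20, 23]
  [18, 10, 15, 10, 19, 20]
Key observation: the optimum is the walk 1->6->3->4, with weight (-3) + 1 + 4 = 2.
Optimal value attained by: walk 1->6->3->4.
Answer: (T^⊗3)[1][4] = 2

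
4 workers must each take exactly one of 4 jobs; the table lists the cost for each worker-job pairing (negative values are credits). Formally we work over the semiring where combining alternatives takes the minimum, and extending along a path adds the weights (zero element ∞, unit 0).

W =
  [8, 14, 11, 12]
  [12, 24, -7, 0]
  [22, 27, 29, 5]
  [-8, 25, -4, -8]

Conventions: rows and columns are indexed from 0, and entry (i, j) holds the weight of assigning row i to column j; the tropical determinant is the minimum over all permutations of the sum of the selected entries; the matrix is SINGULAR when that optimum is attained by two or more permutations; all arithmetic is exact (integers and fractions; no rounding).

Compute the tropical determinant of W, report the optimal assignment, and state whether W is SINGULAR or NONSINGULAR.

σ = (0, 1, 2, 3): 8 + 24 + 29 + (-8) = 53
σ = (0, 1, 3, 2): 8 + 24 + 5 + (-4) = 33
σ = (0, 2, 1, 3): 8 + (-7) + 27 + (-8) = 20
σ = (0, 2, 3, 1): 8 + (-7) + 5 + 25 = 31
σ = (0, 3, 1, 2): 8 + 0 + 27 + (-4) = 31
σ = (0, 3, 2, 1): 8 + 0 + 29 + 25 = 62
σ = (1, 0, 2, 3): 14 + 12 + 29 + (-8) = 47
σ = (1, 0, 3, 2): 14 + 12 + 5 + (-4) = 27
σ = (1, 2, 0, 3): 14 + (-7) + 22 + (-8) = 21
σ = (1, 2, 3, 0): 14 + (-7) + 5 + (-8) = 4
σ = (1, 3, 0, 2): 14 + 0 + 22 + (-4) = 32
σ = (1, 3, 2, 0): 14 + 0 + 29 + (-8) = 35
σ = (2, 0, 1, 3): 11 + 12 + 27 + (-8) = 42
σ = (2, 0, 3, 1): 11 + 12 + 5 + 25 = 53
σ = (2, 1, 0, 3): 11 + 24 + 22 + (-8) = 49
σ = (2, 1, 3, 0): 11 + 24 + 5 + (-8) = 32
σ = (2, 3, 0, 1): 11 + 0 + 22 + 25 = 58
σ = (2, 3, 1, 0): 11 + 0 + 27 + (-8) = 30
σ = (3, 0, 1, 2): 12 + 12 + 27 + (-4) = 47
σ = (3, 0, 2, 1): 12 + 12 + 29 + 25 = 78
σ = (3, 1, 0, 2): 12 + 24 + 22 + (-4) = 54
σ = (3, 1, 2, 0): 12 + 24 + 29 + (-8) = 57
σ = (3, 2, 0, 1): 12 + (-7) + 22 + 25 = 52
σ = (3, 2, 1, 0): 12 + (-7) + 27 + (-8) = 24
Optimal value attained by: σ = (1, 2, 3, 0).
Answer: det⊕(W) = 4; verdict: NONSINGULAR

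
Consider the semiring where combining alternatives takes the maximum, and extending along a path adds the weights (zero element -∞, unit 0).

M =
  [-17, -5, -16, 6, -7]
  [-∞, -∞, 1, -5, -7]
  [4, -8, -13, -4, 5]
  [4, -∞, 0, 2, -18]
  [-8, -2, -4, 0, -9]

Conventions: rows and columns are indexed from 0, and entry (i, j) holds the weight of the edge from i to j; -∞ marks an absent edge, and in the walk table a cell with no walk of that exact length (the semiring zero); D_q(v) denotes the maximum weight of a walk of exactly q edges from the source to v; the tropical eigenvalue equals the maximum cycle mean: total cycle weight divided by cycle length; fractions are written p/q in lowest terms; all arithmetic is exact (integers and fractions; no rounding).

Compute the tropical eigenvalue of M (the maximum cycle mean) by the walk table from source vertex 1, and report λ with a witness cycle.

q=0: [-∞, 0, -∞, -∞, -∞]
q=1: [-∞, -∞, 1, -5, -7]
q=2: [5, -7, -5, -3, 6]
q=3: [1, 4, 2, 11, 0]
q=4: [15, -2, 11, 13, 7]
q=5: [17, 10, 13, 21, 16]
Optimal cycle mean attained by: cycle 0->3->0, total 6 + 4, length 2.
Answer: λ = 5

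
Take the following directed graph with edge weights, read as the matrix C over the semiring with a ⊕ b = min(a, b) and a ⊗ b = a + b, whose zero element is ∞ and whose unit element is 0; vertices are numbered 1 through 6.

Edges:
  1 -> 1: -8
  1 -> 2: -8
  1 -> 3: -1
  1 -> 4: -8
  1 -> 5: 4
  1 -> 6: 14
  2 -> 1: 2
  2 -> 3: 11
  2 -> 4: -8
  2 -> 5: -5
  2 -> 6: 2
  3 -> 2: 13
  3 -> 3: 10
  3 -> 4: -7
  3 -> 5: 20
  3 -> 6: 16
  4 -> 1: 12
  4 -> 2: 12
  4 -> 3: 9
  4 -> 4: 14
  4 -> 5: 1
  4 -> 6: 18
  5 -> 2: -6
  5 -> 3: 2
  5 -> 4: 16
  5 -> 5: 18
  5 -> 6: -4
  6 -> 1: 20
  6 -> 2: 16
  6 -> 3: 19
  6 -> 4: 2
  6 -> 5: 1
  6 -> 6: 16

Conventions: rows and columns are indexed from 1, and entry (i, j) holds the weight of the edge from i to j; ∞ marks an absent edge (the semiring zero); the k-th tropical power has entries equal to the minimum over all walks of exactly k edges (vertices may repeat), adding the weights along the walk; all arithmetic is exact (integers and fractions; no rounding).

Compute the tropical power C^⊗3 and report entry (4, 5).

C^⊗2:
  [-16, -16, -9, -16, -13, -6]
  [-6, -11, -3, -6, -7, -9]
  [5, 5, 2, 3, -6, 11]
  [4, -5, 3, 2, 7, -3]
  [-4, 12, 5, -14, -11, -4]
  [12, -5, 3, 8, 3, -3]
C^⊗3:
  [-24, -24, -17, -24, -21, -17]
  [-14, -14, -7, -19, -16, -11]
  [-3, -12, -4, -5, 0, -10]
  [-4, -4, 3, -13, -10, -3]
  [-12, -17, -9, -12, -13, -15]
  [-3, -3, 5, -13, -10, -3]
Key observation: the optimum is the walk 4->5->2->5, with weight 1 + (-6) + (-5) = -10.
Optimal value attained by: walk 4->5->2->5.
Answer: (C^⊗3)[4][5] = -10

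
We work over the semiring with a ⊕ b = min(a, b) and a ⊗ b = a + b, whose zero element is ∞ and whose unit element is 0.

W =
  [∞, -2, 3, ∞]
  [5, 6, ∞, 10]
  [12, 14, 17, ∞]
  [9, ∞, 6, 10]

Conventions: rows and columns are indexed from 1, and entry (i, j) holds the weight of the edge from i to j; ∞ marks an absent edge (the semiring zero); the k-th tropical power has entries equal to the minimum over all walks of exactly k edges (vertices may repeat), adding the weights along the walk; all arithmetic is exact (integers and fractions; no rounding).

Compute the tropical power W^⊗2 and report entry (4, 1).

W^⊗2:
  [3, 4, 20, 8]
  [11, 3, 8, 16]
  [19, 10, 15, 24]
  [18, 7, 12, 20]
Key observation: the optimum is the walk 4->3->1, with weight 6 + 12 = 18.
Optimal value attained by: walk 4->3->1.
Answer: (W^⊗2)[4][1] = 18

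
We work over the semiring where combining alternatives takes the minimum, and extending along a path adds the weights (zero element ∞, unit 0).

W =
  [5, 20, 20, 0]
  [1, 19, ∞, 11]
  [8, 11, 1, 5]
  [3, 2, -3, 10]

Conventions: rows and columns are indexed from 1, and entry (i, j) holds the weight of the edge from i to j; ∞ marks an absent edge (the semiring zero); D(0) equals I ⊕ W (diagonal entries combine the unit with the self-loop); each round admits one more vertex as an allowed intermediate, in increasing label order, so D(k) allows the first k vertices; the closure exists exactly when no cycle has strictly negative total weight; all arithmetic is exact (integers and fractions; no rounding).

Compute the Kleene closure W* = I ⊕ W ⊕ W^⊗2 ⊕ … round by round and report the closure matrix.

D(0):
  [0, 20, 20, 0]
  [1, 0, ∞, 11]
  [8, 11, 0, 5]
  [3, 2, -3, 0]
D(1):
  [0, 20, 20, 0]
  [1, 0, 21, 1]
  [8, 11, 0, 5]
  [3, 2, -3, 0]
D(2):
  [0, 20, 20, 0]
  [1, 0, 21, 1]
  [8, 11, 0, 5]
  [3, 2, -3, 0]
D(3):
  [0, 20, 20, 0]
  [1, 0, 21, 1]
  [8, 11, 0, 5]
  [3, 2, -3, 0]
D(4):
  [0, 2, -3, 0]
  [1, 0, -2, 1]
  [8, 7, 0, 5]
  [3, 2, -3, 0]
Answer: W* = [[0, 2, -3, 0], [1, 0, -2, 1], [8, 7, 0, 5], [3, 2, -3, 0]]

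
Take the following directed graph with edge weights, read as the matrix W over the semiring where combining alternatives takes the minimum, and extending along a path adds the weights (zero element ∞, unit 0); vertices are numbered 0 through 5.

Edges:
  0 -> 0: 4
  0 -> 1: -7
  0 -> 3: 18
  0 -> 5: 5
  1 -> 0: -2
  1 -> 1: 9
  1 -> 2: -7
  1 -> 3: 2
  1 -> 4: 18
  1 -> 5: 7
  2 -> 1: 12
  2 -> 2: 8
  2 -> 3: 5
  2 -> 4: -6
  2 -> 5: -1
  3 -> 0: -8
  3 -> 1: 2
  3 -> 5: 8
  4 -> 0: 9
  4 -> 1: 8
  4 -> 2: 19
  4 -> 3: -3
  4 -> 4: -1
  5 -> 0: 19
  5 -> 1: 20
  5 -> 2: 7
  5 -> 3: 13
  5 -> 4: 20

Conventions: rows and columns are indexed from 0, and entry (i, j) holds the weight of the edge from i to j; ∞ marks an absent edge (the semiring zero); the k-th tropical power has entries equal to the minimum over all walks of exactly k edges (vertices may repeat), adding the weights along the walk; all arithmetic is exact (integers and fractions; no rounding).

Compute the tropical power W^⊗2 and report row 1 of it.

W^⊗2:
  [-9, -3, -14, -5, 11, 0]
  [-6, -9, 1, -2, -13, -8]
  [-3, 2, 5, -9, -7, 7]
  [-4, -15, -5, 4, 20, -3]
  [-11, -1, 1, -4, -2, 5]
  [5, 12, 13, 12, 1, 6]
Answer: row 1 of W^⊗2 = [-6, -9, 1, -2, -13, -8]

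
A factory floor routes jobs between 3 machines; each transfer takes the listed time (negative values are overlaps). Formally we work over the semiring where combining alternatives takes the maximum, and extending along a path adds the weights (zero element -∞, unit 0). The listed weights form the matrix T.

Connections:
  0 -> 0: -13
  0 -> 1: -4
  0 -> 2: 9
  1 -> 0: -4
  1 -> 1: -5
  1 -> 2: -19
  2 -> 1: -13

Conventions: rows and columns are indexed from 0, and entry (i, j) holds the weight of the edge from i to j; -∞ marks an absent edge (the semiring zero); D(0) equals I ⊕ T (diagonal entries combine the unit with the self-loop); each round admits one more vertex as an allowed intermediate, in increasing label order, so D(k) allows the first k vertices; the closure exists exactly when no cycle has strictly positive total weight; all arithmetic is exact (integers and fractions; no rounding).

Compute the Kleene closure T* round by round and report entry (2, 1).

D(0):
  [0, -4, 9]
  [-4, 0, -19]
  [-∞, -13, 0]
D(1):
  [0, -4, 9]
  [-4, 0, 5]
  [-∞, -13, 0]
D(2):
  [0, -4, 9]
  [-4, 0, 5]
  [-17, -13, 0]
D(3):
  [0, -4, 9]
  [-4, 0, 5]
  [-17, -13, 0]
Answer: T*[2][1] = -13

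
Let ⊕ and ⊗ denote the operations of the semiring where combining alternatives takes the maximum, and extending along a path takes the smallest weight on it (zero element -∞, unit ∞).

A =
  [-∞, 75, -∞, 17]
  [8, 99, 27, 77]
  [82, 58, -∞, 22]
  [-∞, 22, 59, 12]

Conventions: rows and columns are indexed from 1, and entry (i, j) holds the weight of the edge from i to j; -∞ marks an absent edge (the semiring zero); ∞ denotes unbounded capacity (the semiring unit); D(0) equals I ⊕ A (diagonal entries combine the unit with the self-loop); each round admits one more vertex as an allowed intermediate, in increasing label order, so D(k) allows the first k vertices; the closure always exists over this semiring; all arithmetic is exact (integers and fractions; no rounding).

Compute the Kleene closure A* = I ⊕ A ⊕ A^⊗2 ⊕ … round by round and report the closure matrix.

D(0):
  [∞, 75, -∞, 17]
  [8, ∞, 27, 77]
  [82, 58, ∞, 22]
  [-∞, 22, 59, ∞]
D(1):
  [∞, 75, -∞, 17]
  [8, ∞, 27, 77]
  [82, 75, ∞, 22]
  [-∞, 22, 59, ∞]
D(2):
  [∞, 75, 27, 75]
  [8, ∞, 27, 77]
  [82, 75, ∞, 75]
  [8, 22, 59, ∞]
D(3):
  [∞, 75, 27, 75]
  [27, ∞, 27, 77]
  [82, 75, ∞, 75]
  [59, 59, 59, ∞]
D(4):
  [∞, 75, 59, 75]
  [59, ∞, 59, 77]
  [82, 75, ∞, 75]
  [59, 59, 59, ∞]
Answer: A* = [[∞, 75, 59, 75], [59, ∞, 59, 77], [82, 75, ∞, 75], [59, 59, 59, ∞]]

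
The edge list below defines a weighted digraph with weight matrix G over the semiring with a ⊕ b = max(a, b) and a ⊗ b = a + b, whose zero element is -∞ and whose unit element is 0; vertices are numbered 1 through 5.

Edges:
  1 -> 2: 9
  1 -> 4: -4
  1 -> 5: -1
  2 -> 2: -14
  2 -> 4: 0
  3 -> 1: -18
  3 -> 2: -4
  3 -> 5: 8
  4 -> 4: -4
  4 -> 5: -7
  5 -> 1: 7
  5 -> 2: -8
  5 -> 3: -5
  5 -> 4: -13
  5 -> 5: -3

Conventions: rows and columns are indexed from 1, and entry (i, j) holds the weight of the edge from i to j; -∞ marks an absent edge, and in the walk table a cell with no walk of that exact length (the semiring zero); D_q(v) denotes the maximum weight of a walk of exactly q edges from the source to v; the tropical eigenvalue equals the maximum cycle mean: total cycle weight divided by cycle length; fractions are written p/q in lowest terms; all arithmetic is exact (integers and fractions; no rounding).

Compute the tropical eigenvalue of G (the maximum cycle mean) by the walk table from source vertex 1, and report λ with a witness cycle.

q=0: [0, -∞, -∞, -∞, -∞]
q=1: [-∞, 9, -∞, -4, -1]
q=2: [6, -5, -6, 9, -4]
q=3: [3, 15, -9, 5, 5]
q=4: [12, 12, 0, 15, 2]
q=5: [9, 21, -3, 12, 11]
Optimal cycle mean attained by: cycle 1->5->1, total (-1) + 7, length 2.
Answer: λ = 3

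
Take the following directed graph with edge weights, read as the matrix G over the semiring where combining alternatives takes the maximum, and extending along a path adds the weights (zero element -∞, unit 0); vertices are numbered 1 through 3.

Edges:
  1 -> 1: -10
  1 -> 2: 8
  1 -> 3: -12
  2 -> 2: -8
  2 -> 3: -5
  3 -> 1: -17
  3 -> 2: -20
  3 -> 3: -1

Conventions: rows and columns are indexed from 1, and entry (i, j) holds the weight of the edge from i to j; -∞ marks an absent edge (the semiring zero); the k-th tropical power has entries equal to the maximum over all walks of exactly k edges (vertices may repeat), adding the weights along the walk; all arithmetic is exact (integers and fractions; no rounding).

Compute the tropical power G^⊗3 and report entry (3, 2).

G^⊗2:
  [-20, 0, 3]
  [-22, -16, -6]
  [-18, -9, -2]
G^⊗3:
  [-14, -8, 2]
  [-23, -14, -7]
  [-19, -10, -3]
Key observation: the optimum is the walk 3->3->1->2, with weight (-1) + (-17) + 8 = -10.
Optimal value attained by: walk 3->3->1->2.
Answer: (G^⊗3)[3][2] = -10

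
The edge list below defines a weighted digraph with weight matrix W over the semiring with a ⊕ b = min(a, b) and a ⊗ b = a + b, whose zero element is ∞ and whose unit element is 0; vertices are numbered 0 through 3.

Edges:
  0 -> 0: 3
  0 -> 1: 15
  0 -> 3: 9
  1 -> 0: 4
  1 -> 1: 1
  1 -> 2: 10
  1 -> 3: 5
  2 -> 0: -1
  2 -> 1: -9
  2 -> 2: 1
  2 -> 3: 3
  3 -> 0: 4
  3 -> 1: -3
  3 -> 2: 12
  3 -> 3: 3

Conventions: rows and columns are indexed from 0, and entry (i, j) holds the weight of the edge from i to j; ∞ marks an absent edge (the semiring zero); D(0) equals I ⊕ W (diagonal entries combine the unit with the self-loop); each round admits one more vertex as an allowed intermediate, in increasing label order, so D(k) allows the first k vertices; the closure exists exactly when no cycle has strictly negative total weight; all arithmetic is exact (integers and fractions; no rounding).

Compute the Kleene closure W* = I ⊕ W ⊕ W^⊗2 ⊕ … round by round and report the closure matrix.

D(0):
  [0, 15, ∞, 9]
  [4, 0, 10, 5]
  [-1, -9, 0, 3]
  [4, -3, 12, 0]
D(1):
  [0, 15, ∞, 9]
  [4, 0, 10, 5]
  [-1, -9, 0, 3]
  [4, -3, 12, 0]
D(2):
  [0, 15, 25, 9]
  [4, 0, 10, 5]
  [-5, -9, 0, -4]
  [1, -3, 7, 0]
D(3):
  [0, 15, 25, 9]
  [4, 0, 10, 5]
  [-5, -9, 0, -4]
  [1, -3, 7, 0]
D(4):
  [0, 6, 16, 9]
  [4, 0, 10, 5]
  [-5, -9, 0, -4]
  [1, -3, 7, 0]
Answer: W* = [[0, 6, 16, 9], [4, 0, 10, 5], [-5, -9, 0, -4], [1, -3, 7, 0]]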